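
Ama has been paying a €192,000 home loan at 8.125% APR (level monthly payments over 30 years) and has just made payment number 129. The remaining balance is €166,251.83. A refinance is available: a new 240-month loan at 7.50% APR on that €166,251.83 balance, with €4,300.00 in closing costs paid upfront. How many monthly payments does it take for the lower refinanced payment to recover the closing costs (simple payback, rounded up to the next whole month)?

50 months

Current payment = 192,000 × 8.125%/12 / (1 − (1+0.0067708)^−360) = €1,425.59.
Refinanced payment = 166,251.83 × 0.0062500 / (1 − (1+0.0062500)^−240) = €1,339.31.
Monthly savings = €1,425.59 − €1,339.31 = €86.28.
Break-even = €4,300.00 / €86.28 = 49.84 → 50 months.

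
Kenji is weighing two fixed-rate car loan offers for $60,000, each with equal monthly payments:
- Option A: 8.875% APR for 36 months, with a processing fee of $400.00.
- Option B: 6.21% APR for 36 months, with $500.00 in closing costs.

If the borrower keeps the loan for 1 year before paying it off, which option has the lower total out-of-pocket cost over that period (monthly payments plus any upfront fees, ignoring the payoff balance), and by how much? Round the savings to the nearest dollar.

Option B by $782

Option A: at 8.875% the monthly rate is 0.0073958, so the payment is 60,000 × 0.0073958 / (1 − 1.0073958^−36) = $1,904.50.
Option B: monthly rate = 6.21%/12 = 0.0051750; payment = 60,000 × 0.0051750 / (1 − (1+0.0051750)^−36) = $1,831.03.
Over 12 months: Option A costs 12 × $1,904.50 + $400.00 = $23,254.00; Option B costs 12 × $1,831.03 + $500.00 = $22,472.36.
Option B is cheaper by $23,254.00 − $22,472.36 = $781.64.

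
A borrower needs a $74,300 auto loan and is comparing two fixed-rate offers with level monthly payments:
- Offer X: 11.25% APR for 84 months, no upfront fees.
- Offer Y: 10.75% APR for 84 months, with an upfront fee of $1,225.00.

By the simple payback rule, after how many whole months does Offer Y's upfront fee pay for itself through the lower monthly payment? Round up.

Offer X: at 11.25% the monthly rate is 0.0093750, so the payment is 74,300 × 0.0093750 / (1 − 1.0093750^−84) = $1,281.98.
Offer Y: at 10.75% the monthly rate is 0.0089583, so the payment is 74,300 × 0.0089583 / (1 − 1.0089583^−84) = $1,262.45.
Monthly savings = $1,281.98 − $1,262.45 = $19.53.
Break-even = $1,225.00 / $19.53 = 62.72 → 63 months.

63 months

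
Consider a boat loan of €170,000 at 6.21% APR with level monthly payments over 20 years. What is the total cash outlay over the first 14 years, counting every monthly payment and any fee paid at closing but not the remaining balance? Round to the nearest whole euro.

€208,088

At 6.21% the monthly rate is 0.0051750, so the payment is 170,000 × 0.0051750 / (1 − 1.0051750^−240) = €1,238.62.
Total outlay = 168 × €1,238.62 = €208,088.16.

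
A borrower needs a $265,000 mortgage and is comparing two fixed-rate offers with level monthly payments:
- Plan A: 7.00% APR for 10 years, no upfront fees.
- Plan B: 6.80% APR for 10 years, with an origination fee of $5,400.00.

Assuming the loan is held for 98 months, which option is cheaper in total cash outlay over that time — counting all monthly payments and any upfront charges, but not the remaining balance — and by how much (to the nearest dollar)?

Plan A by $2,730

Plan A: at 7.00% the monthly rate is 0.0058333, so the payment is 265,000 × 0.0058333 / (1 − 1.0058333^−120) = $3,076.87.
Plan B: at 6.80% the monthly rate is 0.0056667, so the payment is 265,000 × 0.0056667 / (1 − 1.0056667^−120) = $3,049.63.
Over 98 months: Plan A costs 98 × $3,076.87 = $301,533.26; Plan B costs 98 × $3,049.63 + $5,400.00 = $304,263.74.
Plan A is cheaper by $304,263.74 − $301,533.26 = $2,730.48.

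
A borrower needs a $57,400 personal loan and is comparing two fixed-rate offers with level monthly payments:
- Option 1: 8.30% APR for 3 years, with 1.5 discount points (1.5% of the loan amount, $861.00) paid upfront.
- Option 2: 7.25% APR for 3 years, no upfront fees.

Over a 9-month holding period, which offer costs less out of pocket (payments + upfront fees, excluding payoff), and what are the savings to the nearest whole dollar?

Option 1: monthly rate = 8.3%/12 = 0.0069167; payment = 57,400 × 0.0069167 / (1 − (1+0.0069167)^−36) = $1,806.66.
Option 2: at 7.25% the monthly rate is 0.0060417, so the payment is 57,400 × 0.0060417 / (1 − 1.0060417^−36) = $1,778.91.
Over 9 months: Option 1 costs 9 × $1,806.66 + $861.00 = $17,120.94; Option 2 costs 9 × $1,778.91 = $16,010.19.
Option 2 is cheaper by $17,120.94 − $16,010.19 = $1,110.75.

Option 2 by $1,111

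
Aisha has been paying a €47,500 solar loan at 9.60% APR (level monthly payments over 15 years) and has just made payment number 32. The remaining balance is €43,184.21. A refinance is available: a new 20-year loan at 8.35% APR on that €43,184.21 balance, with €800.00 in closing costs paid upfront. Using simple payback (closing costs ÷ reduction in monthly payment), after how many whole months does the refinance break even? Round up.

Current payment = 47,500 × 9.6%/12 / (1 − (1+0.0080000)^−180) = €498.88.
Refinanced payment = 43,184.21 × 0.0069583 / (1 − (1+0.0069583)^−240) = €370.67.
Monthly savings = €498.88 − €370.67 = €128.21.
Break-even = €800.00 / €128.21 = 6.24 → 7 months.

7 months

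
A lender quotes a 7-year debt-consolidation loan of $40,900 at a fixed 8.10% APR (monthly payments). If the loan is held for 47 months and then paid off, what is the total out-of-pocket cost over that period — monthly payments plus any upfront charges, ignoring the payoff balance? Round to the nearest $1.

At 8.10% the monthly rate is 0.0067500, so the payment is 40,900 × 0.0067500 / (1 − 1.0067500^−84) = $639.52.
Total outlay = 47 × $639.52 = $30,057.44.

$30,057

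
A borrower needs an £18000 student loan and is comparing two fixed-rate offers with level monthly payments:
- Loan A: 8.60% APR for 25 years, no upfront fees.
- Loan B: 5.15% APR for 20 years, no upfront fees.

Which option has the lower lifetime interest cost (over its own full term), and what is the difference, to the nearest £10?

Loan A: at 8.60% the monthly rate is 0.0071667, so the payment is 18,000 × 0.0071667 / (1 − 1.0071667^−300) = £146.16.
Total interest on Loan A = 300 × £146.16 − £18,000 = £25,848.00.
Loan B: at 5.15% the monthly rate is 0.0042917, so the payment is 18,000 × 0.0042917 / (1 − 1.0042917^−240) = £120.29.
Total interest on Loan B = 240 × £120.29 − £18,000 = £10,869.60.
Loan B is lower by £14,978.40.

Loan B by £14,980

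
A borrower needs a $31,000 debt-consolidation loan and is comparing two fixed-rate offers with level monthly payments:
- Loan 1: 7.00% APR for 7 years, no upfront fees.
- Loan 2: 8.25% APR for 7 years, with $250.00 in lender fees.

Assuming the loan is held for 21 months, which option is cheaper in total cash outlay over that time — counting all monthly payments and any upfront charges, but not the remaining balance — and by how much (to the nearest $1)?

Loan 1: at 7.00% the monthly rate is 0.0058333, so the payment is 31,000 × 0.0058333 / (1 − 1.0058333^−84) = $467.87.
Loan 2: at 8.25% the monthly rate is 0.0068750, so the payment is 31,000 × 0.0068750 / (1 − 1.0068750^−84) = $487.04.
Over 21 months: Loan 1 costs 21 × $467.87 = $9,825.27; Loan 2 costs 21 × $487.04 + $250.00 = $10,477.84.
Loan 1 is cheaper by $10,477.84 − $9,825.27 = $652.57.

Loan 1 by $653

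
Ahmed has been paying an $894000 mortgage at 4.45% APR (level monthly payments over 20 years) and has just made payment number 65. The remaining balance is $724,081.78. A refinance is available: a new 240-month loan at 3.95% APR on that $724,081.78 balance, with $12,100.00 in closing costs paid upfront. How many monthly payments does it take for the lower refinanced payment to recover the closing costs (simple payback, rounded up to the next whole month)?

Current payment = 894,000 × 4.45%/12 / (1 − (1+0.0037083)^−240) = $5,631.79.
Refinanced payment = 724,081.78 × 0.0032917 / (1 − (1+0.0032917)^−240) = $4,368.74.
Monthly savings = $5,631.79 − $4,368.74 = $1,263.05.
Break-even = $12,100.00 / $1,263.05 = 9.58 → 10 months.

10 months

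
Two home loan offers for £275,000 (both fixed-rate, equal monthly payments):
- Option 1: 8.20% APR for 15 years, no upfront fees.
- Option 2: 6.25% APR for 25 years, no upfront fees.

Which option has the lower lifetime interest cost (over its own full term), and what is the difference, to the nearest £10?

Option 1 by £65,450

Option 1: at 8.20% the monthly rate is 0.0068333, so the payment is 275,000 × 0.0068333 / (1 − 1.0068333^−180) = £2,659.89.
Total interest on Option 1 = 180 × £2,659.89 − £275,000 = £203,780.20.
Option 2: at 6.25% the monthly rate is 0.0052083, so the payment is 275,000 × 0.0052083 / (1 − 1.0052083^−300) = £1,814.09.
Total interest on Option 2 = 300 × £1,814.09 − £275,000 = £269,227.00.
Option 1 is lower by £65,446.80.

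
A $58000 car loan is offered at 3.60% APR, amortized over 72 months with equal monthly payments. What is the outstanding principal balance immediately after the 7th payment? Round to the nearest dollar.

With monthly rate i = 3.6%/12 = 0.0030000, the balance after k of n payments is P · [(1+i)^n − (1+i)^k] / [(1+i)^n − 1].
(1+0.0030000)^72 = 1.24070113 and (1+0.0030000)^7 = 1.02118995, so the balance is 58,000 × (1.24070113 − 1.02118995) / (1.24070113 − 1) = $52,894.01.

$52,894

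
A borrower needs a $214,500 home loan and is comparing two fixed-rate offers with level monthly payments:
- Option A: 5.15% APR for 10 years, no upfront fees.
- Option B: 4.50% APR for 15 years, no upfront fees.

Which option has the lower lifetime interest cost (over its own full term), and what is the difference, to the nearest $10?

Option A: monthly rate = 5.15%/12 = 0.0042917; payment = 214,500 × 0.0042917 / (1 − (1+0.0042917)^−120) = $2,290.86.
Total interest on Option A = 120 × $2,290.86 − $214,500 = $60,403.20.
Option B: monthly rate = 4.5%/12 = 0.0037500; payment = 214,500 × 0.0037500 / (1 − (1+0.0037500)^−180) = $1,640.91.
Total interest on Option B = 180 × $1,640.91 − $214,500 = $80,863.80.
Option A is lower by $20,460.60.

Option A by $20,460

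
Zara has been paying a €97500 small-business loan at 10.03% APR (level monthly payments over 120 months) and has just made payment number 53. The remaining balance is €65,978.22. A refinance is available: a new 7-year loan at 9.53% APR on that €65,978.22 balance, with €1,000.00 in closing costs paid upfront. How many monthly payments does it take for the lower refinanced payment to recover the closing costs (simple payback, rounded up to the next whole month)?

5 months

Current payment = 97,500 × 10.03%/12 / (1 − (1+0.0083583)^−120) = €1,290.09.
Refinanced payment = 65,978.22 × 0.0079417 / (1 − (1+0.0079417)^−84) = €1,079.36.
Monthly savings = €1,290.09 − €1,079.36 = €210.73.
Break-even = €1,000.00 / €210.73 = 4.75 → 5 months.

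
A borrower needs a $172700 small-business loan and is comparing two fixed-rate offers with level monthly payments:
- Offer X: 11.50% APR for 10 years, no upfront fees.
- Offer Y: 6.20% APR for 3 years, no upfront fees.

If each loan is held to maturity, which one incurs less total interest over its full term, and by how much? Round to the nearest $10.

Offer Y by $101,670

Offer X: at 11.50% the monthly rate is 0.0095833, so the payment is 172,700 × 0.0095833 / (1 − 1.0095833^−120) = $2,428.08.
Total interest on Offer X = 120 × $2,428.08 − $172,700 = $118,669.60.
Offer Y: monthly rate = 6.2%/12 = 0.0051667; payment = 172,700 × 0.0051667 / (1 − (1+0.0051667)^−36) = $5,269.53.
Total interest on Offer Y = 36 × $5,269.53 − $172,700 = $17,003.08.
Offer Y is lower by $101,666.52.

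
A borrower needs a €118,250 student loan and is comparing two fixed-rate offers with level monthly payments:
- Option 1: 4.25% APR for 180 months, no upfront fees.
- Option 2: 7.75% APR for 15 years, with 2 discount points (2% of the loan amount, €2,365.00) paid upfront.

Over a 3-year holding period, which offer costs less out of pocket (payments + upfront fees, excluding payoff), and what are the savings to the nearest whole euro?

Option 1 by €10,411

Option 1: at 4.25% the monthly rate is 0.0035417, so the payment is 118,250 × 0.0035417 / (1 − 1.0035417^−180) = €889.57.
Option 2: monthly rate = 7.75%/12 = 0.0064583; payment = 118,250 × 0.0064583 / (1 − (1+0.0064583)^−180) = €1,113.06.
Over 36 months: Option 1 costs 36 × €889.57 = €32,024.52; Option 2 costs 36 × €1,113.06 + €2,365.00 = €42,435.16.
Option 1 is cheaper by €42,435.16 − €32,024.52 = €10,410.64.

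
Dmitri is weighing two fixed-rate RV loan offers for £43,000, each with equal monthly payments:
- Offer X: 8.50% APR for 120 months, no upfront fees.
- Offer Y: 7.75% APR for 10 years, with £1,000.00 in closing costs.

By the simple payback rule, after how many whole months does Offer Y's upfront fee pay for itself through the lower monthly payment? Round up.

Offer X: at 8.50% the monthly rate is 0.0070833, so the payment is 43,000 × 0.0070833 / (1 − 1.0070833^−120) = £533.14.
Offer Y: monthly rate = 7.75%/12 = 0.0064583; payment = 43,000 × 0.0064583 / (1 − (1+0.0064583)^−120) = £516.05.
Monthly savings = £533.14 − £516.05 = £17.09.
Break-even = £1,000.00 / £17.09 = 58.51 → 59 months.

59 months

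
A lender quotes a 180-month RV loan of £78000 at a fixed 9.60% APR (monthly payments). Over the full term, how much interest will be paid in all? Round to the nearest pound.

£69,458

At 9.60% the monthly rate is 0.0080000, so the payment is 78,000 × 0.0080000 / (1 − 1.0080000^−180) = £819.21.
Total paid = 180 × £819.21 = £147,457.80; interest = £147,457.80 − £78,000 = £69,457.80.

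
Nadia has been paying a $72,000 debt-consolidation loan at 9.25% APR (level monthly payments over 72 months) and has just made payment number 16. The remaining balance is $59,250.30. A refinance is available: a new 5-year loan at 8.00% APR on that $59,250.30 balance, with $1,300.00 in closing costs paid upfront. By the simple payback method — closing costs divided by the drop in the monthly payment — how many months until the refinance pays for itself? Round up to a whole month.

13 months

Current payment = 72,000 × 9.25%/12 / (1 − (1+0.0077083)^−72) = $1,306.79.
Refinanced payment = 59,250.30 × 0.0066667 / (1 − (1+0.0066667)^−60) = $1,201.38.
Monthly savings = $1,306.79 − $1,201.38 = $105.41.
Break-even = $1,300.00 / $105.41 = 12.33 → 13 months.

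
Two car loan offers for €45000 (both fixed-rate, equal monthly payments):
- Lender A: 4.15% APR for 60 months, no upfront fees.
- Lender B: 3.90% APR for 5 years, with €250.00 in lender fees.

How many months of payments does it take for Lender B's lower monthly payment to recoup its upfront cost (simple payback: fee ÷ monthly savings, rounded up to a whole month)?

Lender A: at 4.15% the monthly rate is 0.0034583, so the payment is 45,000 × 0.0034583 / (1 − 1.0034583^−60) = €831.79.
Lender B: at 3.90% the monthly rate is 0.0032500, so the payment is 45,000 × 0.0032500 / (1 − 1.0032500^−60) = €826.71.
Monthly savings = €831.79 − €826.71 = €5.08.
Break-even = €250.00 / €5.08 = 49.21 → 50 months.

50 months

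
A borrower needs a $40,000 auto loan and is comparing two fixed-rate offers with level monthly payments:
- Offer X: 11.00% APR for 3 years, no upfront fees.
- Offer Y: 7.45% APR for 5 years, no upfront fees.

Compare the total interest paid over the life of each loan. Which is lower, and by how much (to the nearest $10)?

Offer X by $890

Offer X: at 11.00% the monthly rate is 0.0091667, so the payment is 40,000 × 0.0091667 / (1 − 1.0091667^−36) = $1,309.55.
Total interest on Offer X = 36 × $1,309.55 − $40,000 = $7,143.80.
Offer Y: monthly rate = 7.45%/12 = 0.0062083; payment = 40,000 × 0.0062083 / (1 − (1+0.0062083)^−60) = $800.57.
Total interest on Offer Y = 60 × $800.57 − $40,000 = $8,034.20.
Offer X is lower by $890.40.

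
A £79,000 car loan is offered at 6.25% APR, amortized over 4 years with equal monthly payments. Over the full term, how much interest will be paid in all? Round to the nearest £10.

£10,490

At 6.25% the monthly rate is 0.0052083, so the payment is 79,000 × 0.0052083 / (1 − 1.0052083^−48) = £1,864.39.
Total paid = 48 × £1,864.39 = £89,490.72; interest = £89,490.72 − £79,000 = £10,490.72.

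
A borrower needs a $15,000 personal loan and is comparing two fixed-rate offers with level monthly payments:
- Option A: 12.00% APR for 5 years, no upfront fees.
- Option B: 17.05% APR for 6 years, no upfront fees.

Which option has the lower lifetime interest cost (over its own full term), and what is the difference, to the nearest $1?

Option A by $4,036

Option A: at 12.00% the monthly rate is 0.0100000, so the payment is 15,000 × 0.0100000 / (1 − 1.0100000^−60) = $333.67.
Total interest on Option A = 60 × $333.67 − $15,000 = $5,020.20.
Option B: monthly rate = 17.05%/12 = 0.0142083; payment = 15,000 × 0.0142083 / (1 − (1+0.0142083)^−72) = $334.11.
Total interest on Option B = 72 × $334.11 − $15,000 = $9,055.92.
Option A is lower by $4,035.72.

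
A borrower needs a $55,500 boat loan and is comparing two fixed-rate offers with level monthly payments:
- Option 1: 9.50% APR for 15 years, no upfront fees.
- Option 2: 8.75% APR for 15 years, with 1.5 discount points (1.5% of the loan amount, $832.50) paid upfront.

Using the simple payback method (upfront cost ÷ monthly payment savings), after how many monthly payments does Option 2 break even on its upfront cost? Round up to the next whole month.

Option 1: monthly rate = 9.5%/12 = 0.0079167; payment = 55,500 × 0.0079167 / (1 − (1+0.0079167)^−180) = $579.54.
Option 2: monthly rate = 8.75%/12 = 0.0072917; payment = 55,500 × 0.0072917 / (1 − (1+0.0072917)^−180) = $554.69.
Monthly savings = $579.54 − $554.69 = $24.85.
Break-even = $832.50 / $24.85 = 33.50 → 34 months.

34 months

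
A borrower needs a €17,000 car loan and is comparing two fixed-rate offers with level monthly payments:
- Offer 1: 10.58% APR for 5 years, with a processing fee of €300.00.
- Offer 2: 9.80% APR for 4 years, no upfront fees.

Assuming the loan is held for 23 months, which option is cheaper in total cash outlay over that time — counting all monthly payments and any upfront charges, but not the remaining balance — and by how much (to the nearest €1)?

Offer 1 by €1,160

Offer 1: monthly rate = 10.58%/12 = 0.0088167; payment = 17,000 × 0.0088167 / (1 − (1+0.0088167)^−60) = €366.07.
Offer 2: at 9.80% the monthly rate is 0.0081667, so the payment is 17,000 × 0.0081667 / (1 − 1.0081667^−48) = €429.53.
Over 23 months: Offer 1 costs 23 × €366.07 + €300.00 = €8,719.61; Offer 2 costs 23 × €429.53 = €9,879.19.
Offer 1 is cheaper by €9,879.19 − €8,719.61 = €1,159.58.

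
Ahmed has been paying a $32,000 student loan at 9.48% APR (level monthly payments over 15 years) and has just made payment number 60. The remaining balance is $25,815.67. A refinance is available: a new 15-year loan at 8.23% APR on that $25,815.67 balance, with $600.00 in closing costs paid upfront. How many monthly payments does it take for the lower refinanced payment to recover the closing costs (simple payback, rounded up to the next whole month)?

Current payment = 32,000 × 9.48%/12 / (1 − (1+0.0079000)^−180) = $333.77.
Refinanced payment = 25,815.67 × 0.0068583 / (1 − (1+0.0068583)^−180) = $250.15.
Monthly savings = $333.77 − $250.15 = $83.62.
Break-even = $600.00 / $83.62 = 7.18 → 8 months.

8 months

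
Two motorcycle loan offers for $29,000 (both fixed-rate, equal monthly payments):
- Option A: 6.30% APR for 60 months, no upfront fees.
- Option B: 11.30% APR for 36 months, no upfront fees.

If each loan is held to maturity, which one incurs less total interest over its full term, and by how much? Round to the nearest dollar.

Option A by $445

Option A: at 6.30% the monthly rate is 0.0052500, so the payment is 29,000 × 0.0052500 / (1 − 1.0052500^−60) = $564.71.
Total interest on Option A = 60 × $564.71 − $29,000 = $4,882.60.
Option B: monthly rate = 11.3%/12 = 0.0094167; payment = 29,000 × 0.0094167 / (1 − (1+0.0094167)^−36) = $953.55.
Total interest on Option B = 36 × $953.55 − $29,000 = $5,327.80.
Option A is lower by $445.20.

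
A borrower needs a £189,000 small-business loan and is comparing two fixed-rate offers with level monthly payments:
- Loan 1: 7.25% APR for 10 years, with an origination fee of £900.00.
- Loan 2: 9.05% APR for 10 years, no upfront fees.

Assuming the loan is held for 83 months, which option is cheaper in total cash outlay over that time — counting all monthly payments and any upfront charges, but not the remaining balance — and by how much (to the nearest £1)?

Loan 1: at 7.25% the monthly rate is 0.0060417, so the payment is 189,000 × 0.0060417 / (1 − 1.0060417^−120) = £2,218.88.
Loan 2: monthly rate = 9.05%/12 = 0.0075417; payment = 189,000 × 0.0075417 / (1 − (1+0.0075417)^−120) = £2,399.29.
Over 83 months: Loan 1 costs 83 × £2,218.88 + £900.00 = £185,067.04; Loan 2 costs 83 × £2,399.29 = £199,141.07.
Loan 1 is cheaper by £199,141.07 − £185,067.04 = £14,074.03.

Loan 1 by £14,074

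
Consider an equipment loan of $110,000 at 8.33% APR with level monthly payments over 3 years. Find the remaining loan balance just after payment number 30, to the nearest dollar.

$20,287

With monthly rate i = 8.33%/12 = 0.0069417, the balance after k of n payments is P · [(1+i)^n − (1+i)^k] / [(1+i)^n − 1].
(1+0.0069417)^36 = 1.28278902 and (1+0.0069417)^30 = 1.23063528, so the balance is 110,000 × (1.28278902 − 1.23063528) / (1.28278902 − 1) = $20,286.90.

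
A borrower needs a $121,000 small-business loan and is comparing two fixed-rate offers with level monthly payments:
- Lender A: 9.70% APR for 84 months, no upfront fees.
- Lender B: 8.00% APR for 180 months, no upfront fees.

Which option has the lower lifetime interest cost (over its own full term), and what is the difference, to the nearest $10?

Lender A by $40,980

Lender A: monthly rate = 9.7%/12 = 0.0080833; payment = 121,000 × 0.0080833 / (1 − (1+0.0080833)^−84) = $1,990.04.
Total interest on Lender A = 84 × $1,990.04 − $121,000 = $46,163.36.
Lender B: at 8.00% the monthly rate is 0.0066667, so the payment is 121,000 × 0.0066667 / (1 − 1.0066667^−180) = $1,156.34.
Total interest on Lender B = 180 × $1,156.34 − $121,000 = $87,141.20.
Lender A is lower by $40,977.84.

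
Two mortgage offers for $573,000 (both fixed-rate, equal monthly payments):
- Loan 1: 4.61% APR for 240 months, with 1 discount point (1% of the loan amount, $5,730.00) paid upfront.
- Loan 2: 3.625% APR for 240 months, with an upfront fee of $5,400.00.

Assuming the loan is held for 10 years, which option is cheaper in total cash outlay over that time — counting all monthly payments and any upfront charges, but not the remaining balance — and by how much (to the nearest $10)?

Loan 2 by $36,220

Loan 1: monthly rate = 4.61%/12 = 0.0038417; payment = 573,000 × 0.0038417 / (1 − (1+0.0038417)^−240) = $3,659.19.
Loan 2: at 3.625% the monthly rate is 0.0030208, so the payment is 573,000 × 0.0030208 / (1 − 1.0030208^−240) = $3,360.09.
Over 120 months: Loan 1 costs 120 × $3,659.19 + $5,730.00 = $444,832.80; Loan 2 costs 120 × $3,360.09 + $5,400.00 = $408,610.80.
Loan 2 is cheaper by $444,832.80 − $408,610.80 = $36,222.00.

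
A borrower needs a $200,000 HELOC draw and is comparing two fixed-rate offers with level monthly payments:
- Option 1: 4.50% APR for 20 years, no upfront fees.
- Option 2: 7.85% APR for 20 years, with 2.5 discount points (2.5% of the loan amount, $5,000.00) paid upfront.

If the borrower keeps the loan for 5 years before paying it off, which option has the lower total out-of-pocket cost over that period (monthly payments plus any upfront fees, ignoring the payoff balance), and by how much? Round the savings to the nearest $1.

Option 1: monthly rate = 4.5%/12 = 0.0037500; payment = 200,000 × 0.0037500 / (1 − (1+0.0037500)^−240) = $1,265.30.
Option 2: monthly rate = 7.85%/12 = 0.0065417; payment = 200,000 × 0.0065417 / (1 − (1+0.0065417)^−240) = $1,654.26.
Over 60 months: Option 1 costs 60 × $1,265.30 = $75,918.00; Option 2 costs 60 × $1,654.26 + $5,000.00 = $104,255.60.
Option 1 is cheaper by $104,255.60 − $75,918.00 = $28,337.60.

Option 1 by $28,338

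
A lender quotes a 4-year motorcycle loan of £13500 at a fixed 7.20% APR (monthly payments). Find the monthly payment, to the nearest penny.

At 7.20% the monthly rate is 0.0060000, so the payment is 13,500 × 0.0060000 / (1 − 1.0060000^−48) = £324.53.

£324.53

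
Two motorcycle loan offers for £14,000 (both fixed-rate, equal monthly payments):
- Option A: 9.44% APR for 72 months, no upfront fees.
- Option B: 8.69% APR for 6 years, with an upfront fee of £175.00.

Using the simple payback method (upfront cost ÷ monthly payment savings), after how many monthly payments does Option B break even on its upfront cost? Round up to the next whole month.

Option A: at 9.44% the monthly rate is 0.0078667, so the payment is 14,000 × 0.0078667 / (1 − 1.0078667^−72) = £255.43.
Option B: at 8.69% the monthly rate is 0.0072417, so the payment is 14,000 × 0.0072417 / (1 − 1.0072417^−72) = £250.21.
Monthly savings = £255.43 − £250.21 = £5.22.
Break-even = £175.00 / £5.22 = 33.52 → 34 months.

34 months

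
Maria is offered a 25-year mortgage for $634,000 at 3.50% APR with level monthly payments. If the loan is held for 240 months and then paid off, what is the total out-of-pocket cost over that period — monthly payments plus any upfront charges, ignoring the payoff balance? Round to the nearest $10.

At 3.50% the monthly rate is 0.0029167, so the payment is 634,000 × 0.0029167 / (1 − 1.0029167^−300) = $3,173.95.
Total outlay = 240 × $3,173.95 = $761,748.00.

$761,750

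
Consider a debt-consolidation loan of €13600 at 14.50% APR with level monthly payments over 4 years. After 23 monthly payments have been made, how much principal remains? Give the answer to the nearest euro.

With monthly rate i = 14.5%/12 = 0.0120833, the balance after k of n payments is P · [(1+i)^n − (1+i)^k] / [(1+i)^n − 1].
(1+0.0120833)^48 = 1.77984060 and (1+0.0120833)^23 = 1.31817867, so the balance is 13,600 × (1.77984060 − 1.31817867) / (1.77984060 − 1) = €8,051.14.

€8,051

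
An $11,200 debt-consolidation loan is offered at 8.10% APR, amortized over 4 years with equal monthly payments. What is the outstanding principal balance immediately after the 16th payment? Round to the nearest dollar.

$7,861

With monthly rate i = 8.1%/12 = 0.0067500, the balance after k of n payments is P · [(1+i)^n − (1+i)^k] / [(1+i)^n − 1].
(1+0.0067500)^48 = 1.38114297 and (1+0.0067500)^16 = 1.11364357, so the balance is 11,200 × (1.38114297 − 1.11364357) / (1.38114297 − 1) = $7,860.55.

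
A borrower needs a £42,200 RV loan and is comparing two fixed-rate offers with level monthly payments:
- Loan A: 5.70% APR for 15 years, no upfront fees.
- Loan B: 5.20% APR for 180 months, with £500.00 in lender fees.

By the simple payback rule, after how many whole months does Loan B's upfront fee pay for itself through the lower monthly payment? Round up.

45 months

Loan A: monthly rate = 5.7%/12 = 0.0047500; payment = 42,200 × 0.0047500 / (1 − (1+0.0047500)^−180) = £349.30.
Loan B: at 5.20% the monthly rate is 0.0043333, so the payment is 42,200 × 0.0043333 / (1 − 1.0043333^−180) = £338.13.
Monthly savings = £349.30 − £338.13 = £11.17.
Break-even = £500.00 / £11.17 = 44.76 → 45 months.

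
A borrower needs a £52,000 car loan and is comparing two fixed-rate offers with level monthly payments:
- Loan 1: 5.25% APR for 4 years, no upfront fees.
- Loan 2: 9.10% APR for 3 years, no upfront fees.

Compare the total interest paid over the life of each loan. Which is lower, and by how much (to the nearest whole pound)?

Loan 1 by £1,852

Loan 1: at 5.25% the monthly rate is 0.0043750, so the payment is 52,000 × 0.0043750 / (1 − 1.0043750^−48) = £1,203.42.
Total interest on Loan 1 = 48 × £1,203.42 − £52,000 = £5,764.16.
Loan 2: at 9.10% the monthly rate is 0.0075833, so the payment is 52,000 × 0.0075833 / (1 − 1.0075833^−36) = £1,656.01.
Total interest on Loan 2 = 36 × £1,656.01 − £52,000 = £7,616.36.
Loan 1 is lower by £1,852.20.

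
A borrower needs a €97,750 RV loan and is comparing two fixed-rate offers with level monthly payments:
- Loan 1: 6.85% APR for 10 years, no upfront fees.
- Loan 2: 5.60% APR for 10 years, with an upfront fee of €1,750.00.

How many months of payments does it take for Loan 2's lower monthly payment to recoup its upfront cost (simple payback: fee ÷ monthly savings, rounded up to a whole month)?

29 months

Loan 1: monthly rate = 6.85%/12 = 0.0057083; payment = 97,750 × 0.0057083 / (1 − (1+0.0057083)^−120) = €1,127.42.
Loan 2: monthly rate = 5.6%/12 = 0.0046667; payment = 97,750 × 0.0046667 / (1 − (1+0.0046667)^−120) = €1,065.69.
Monthly savings = €1,127.42 − €1,065.69 = €61.73.
Break-even = €1,750.00 / €61.73 = 28.35 → 29 months.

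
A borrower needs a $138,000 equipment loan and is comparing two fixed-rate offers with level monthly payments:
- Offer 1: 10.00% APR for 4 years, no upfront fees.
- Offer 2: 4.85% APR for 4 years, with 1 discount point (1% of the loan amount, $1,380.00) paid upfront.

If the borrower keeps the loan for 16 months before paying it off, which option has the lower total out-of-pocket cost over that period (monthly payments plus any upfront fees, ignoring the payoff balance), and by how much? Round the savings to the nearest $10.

Offer 2 by $3,920

Offer 1: at 10.00% the monthly rate is 0.0083333, so the payment is 138,000 × 0.0083333 / (1 − 1.0083333^−48) = $3,500.04.
Offer 2: at 4.85% the monthly rate is 0.0040417, so the payment is 138,000 × 0.0040417 / (1 − 1.0040417^−48) = $3,168.67.
Over 16 months: Offer 1 costs 16 × $3,500.04 = $56,000.64; Offer 2 costs 16 × $3,168.67 + $1,380.00 = $52,078.72.
Offer 2 is cheaper by $56,000.64 − $52,078.72 = $3,921.92.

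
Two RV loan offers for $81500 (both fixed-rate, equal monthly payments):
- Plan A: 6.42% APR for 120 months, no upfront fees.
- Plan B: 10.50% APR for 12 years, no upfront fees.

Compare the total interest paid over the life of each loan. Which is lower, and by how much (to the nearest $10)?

Plan A: at 6.42% the monthly rate is 0.0053500, so the payment is 81,500 × 0.0053500 / (1 − 1.0053500^−120) = $922.10.
Total interest on Plan A = 120 × $922.10 − $81,500 = $29,152.00.
Plan B: monthly rate = 10.5%/12 = 0.0087500; payment = 81,500 × 0.0087500 / (1 − (1+0.0087500)^−144) = $997.67.
Total interest on Plan B = 144 × $997.67 − $81,500 = $62,164.48.
Plan A is lower by $33,012.48.

Plan A by $33,010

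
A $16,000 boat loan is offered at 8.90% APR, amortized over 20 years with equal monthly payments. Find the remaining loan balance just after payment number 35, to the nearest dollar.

With monthly rate i = 8.9%/12 = 0.0074167, the balance after k of n payments is P · [(1+i)^n − (1+i)^k] / [(1+i)^n − 1].
(1+0.0074167)^240 = 5.89103453 and (1+0.0074167)^35 = 1.29514861, so the balance is 16,000 × (5.89103453 − 1.29514861) / (5.89103453 − 1) = $15,034.48.

$15,034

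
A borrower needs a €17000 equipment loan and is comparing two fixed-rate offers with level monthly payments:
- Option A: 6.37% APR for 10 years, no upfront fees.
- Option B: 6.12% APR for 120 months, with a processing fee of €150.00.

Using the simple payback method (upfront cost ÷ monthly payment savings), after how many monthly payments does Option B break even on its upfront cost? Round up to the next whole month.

70 months

Option A: at 6.37% the monthly rate is 0.0053083, so the payment is 17,000 × 0.0053083 / (1 − 1.0053083^−120) = €191.91.
Option B: at 6.12% the monthly rate is 0.0051000, so the payment is 17,000 × 0.0051000 / (1 − 1.0051000^−120) = €189.76.
Monthly savings = €191.91 − €189.76 = €2.15.
Break-even = €150.00 / €2.15 = 69.77 → 70 months.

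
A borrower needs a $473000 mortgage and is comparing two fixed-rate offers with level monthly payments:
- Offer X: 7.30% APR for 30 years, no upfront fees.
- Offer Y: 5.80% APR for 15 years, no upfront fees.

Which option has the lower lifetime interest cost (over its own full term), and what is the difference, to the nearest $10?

Offer X: at 7.30% the monthly rate is 0.0060833, so the payment is 473,000 × 0.0060833 / (1 − 1.0060833^−360) = $3,242.75.
Total interest on Offer X = 360 × $3,242.75 − $473,000 = $694,390.00.
Offer Y: at 5.80% the monthly rate is 0.0048333, so the payment is 473,000 × 0.0048333 / (1 − 1.0048333^−180) = $3,940.52.
Total interest on Offer Y = 180 × $3,940.52 − $473,000 = $236,293.60.
Offer Y is lower by $458,096.40.

Offer Y by $458,100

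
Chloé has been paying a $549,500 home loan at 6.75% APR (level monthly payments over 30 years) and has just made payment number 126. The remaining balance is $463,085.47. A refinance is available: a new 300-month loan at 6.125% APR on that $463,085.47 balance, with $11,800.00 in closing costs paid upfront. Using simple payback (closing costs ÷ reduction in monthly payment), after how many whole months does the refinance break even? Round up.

22 months

Current payment = 549,500 × 6.75%/12 / (1 − (1+0.0056250)^−360) = $3,564.05.
Refinanced payment = 463,085.47 × 0.0051042 / (1 − (1+0.0051042)^−300) = $3,019.15.
Monthly savings = $3,564.05 − $3,019.15 = $544.90.
Break-even = $11,800.00 / $544.90 = 21.66 → 22 months.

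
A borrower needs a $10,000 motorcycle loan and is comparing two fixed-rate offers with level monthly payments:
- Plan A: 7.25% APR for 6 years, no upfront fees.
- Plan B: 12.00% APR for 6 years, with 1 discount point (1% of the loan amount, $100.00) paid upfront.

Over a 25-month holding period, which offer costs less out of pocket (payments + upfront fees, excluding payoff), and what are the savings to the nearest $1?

Plan A by $695

Plan A: at 7.25% the monthly rate is 0.0060417, so the payment is 10,000 × 0.0060417 / (1 − 1.0060417^−72) = $171.69.
Plan B: at 12.00% the monthly rate is 0.0100000, so the payment is 10,000 × 0.0100000 / (1 − 1.0100000^−72) = $195.50.
Over 25 months: Plan A costs 25 × $171.69 = $4,292.25; Plan B costs 25 × $195.50 + $100.00 = $4,987.50.
Plan A is cheaper by $4,987.50 − $4,292.25 = $695.25.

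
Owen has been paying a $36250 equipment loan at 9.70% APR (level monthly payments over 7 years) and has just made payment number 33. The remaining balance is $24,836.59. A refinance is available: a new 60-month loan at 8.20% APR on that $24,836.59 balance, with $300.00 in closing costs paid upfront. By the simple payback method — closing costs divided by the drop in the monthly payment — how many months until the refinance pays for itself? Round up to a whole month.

Current payment = 36,250 × 9.7%/12 / (1 − (1+0.0080833)^−84) = $596.19.
Refinanced payment = 24,836.59 × 0.0068333 / (1 − (1+0.0068333)^−60) = $505.98.
Monthly savings = $596.19 − $505.98 = $90.21.
Break-even = $300.00 / $90.21 = 3.33 → 4 months.

4 months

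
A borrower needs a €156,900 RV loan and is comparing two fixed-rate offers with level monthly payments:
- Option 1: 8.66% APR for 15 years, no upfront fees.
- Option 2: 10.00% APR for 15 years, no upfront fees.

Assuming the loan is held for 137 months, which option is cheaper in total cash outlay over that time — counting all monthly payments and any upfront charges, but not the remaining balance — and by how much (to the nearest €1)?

Option 1 by €17,296

Option 1: at 8.66% the monthly rate is 0.0072167, so the payment is 156,900 × 0.0072167 / (1 − 1.0072167^−180) = €1,559.81.
Option 2: monthly rate = 10%/12 = 0.0083333; payment = 156,900 × 0.0083333 / (1 − (1+0.0083333)^−180) = €1,686.06.
Over 137 months: Option 1 costs 137 × €1,559.81 = €213,693.97; Option 2 costs 137 × €1,686.06 = €230,990.22.
Option 1 is cheaper by €230,990.22 − €213,693.97 = €17,296.25.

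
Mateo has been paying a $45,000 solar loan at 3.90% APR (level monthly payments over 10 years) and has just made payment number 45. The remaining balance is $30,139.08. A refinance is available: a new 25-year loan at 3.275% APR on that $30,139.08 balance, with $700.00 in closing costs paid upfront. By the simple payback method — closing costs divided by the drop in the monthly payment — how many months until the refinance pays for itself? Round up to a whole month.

Current payment = 45,000 × 3.9%/12 / (1 − (1+0.0032500)^−120) = $453.47.
Refinanced payment = 30,139.08 × 0.0027292 / (1 − (1+0.0027292)^−300) = $147.27.
Monthly savings = $453.47 − $147.27 = $306.20.
Break-even = $700.00 / $306.20 = 2.29 → 3 months.

3 months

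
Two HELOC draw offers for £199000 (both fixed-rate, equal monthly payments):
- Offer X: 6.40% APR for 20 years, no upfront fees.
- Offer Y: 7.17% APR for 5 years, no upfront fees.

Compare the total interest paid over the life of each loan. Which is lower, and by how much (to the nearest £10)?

Offer X: monthly rate = 6.4%/12 = 0.0053333; payment = 199,000 × 0.0053333 / (1 − (1+0.0053333)^−240) = £1,472.00.
Total interest on Offer X = 240 × £1,472.00 − £199,000 = £154,280.00.
Offer Y: at 7.17% the monthly rate is 0.0059750, so the payment is 199,000 × 0.0059750 / (1 − 1.0059750^−60) = £3,956.42.
Total interest on Offer Y = 60 × £3,956.42 − £199,000 = £38,385.20.
Offer Y is lower by £115,894.80.

Offer Y by £115,890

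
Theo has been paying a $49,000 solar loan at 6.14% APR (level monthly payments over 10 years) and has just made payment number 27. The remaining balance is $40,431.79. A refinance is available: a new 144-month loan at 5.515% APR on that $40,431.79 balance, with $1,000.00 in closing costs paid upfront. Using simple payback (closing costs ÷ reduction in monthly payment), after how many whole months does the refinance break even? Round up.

Current payment = 49,000 × 6.14%/12 / (1 − (1+0.0051167)^−120) = $547.45.
Refinanced payment = 40,431.79 × 0.0045958 / (1 − (1+0.0045958)^−144) = $384.48.
Monthly savings = $547.45 − $384.48 = $162.97.
Break-even = $1,000.00 / $162.97 = 6.14 → 7 months.

7 months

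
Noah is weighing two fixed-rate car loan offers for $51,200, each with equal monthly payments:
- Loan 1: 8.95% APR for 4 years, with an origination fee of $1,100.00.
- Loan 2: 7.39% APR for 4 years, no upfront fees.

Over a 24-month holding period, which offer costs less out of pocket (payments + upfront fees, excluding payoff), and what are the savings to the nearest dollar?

Loan 2 by $2,002

Loan 1: at 8.95% the monthly rate is 0.0074583, so the payment is 51,200 × 0.0074583 / (1 − 1.0074583^−48) = $1,272.90.
Loan 2: at 7.39% the monthly rate is 0.0061583, so the payment is 51,200 × 0.0061583 / (1 − 1.0061583^−48) = $1,235.33.
Over 24 months: Loan 1 costs 24 × $1,272.90 + $1,100.00 = $31,649.60; Loan 2 costs 24 × $1,235.33 = $29,647.92.
Loan 2 is cheaper by $31,649.60 − $29,647.92 = $2,001.68.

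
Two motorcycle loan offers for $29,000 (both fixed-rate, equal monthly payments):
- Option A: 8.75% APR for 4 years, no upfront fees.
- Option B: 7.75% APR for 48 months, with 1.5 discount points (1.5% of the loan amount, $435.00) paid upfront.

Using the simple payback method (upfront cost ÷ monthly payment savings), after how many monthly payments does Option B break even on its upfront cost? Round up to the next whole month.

32 months

Option A: at 8.75% the monthly rate is 0.0072917, so the payment is 29,000 × 0.0072917 / (1 − 1.0072917^−48) = $718.23.
Option B: at 7.75% the monthly rate is 0.0064583, so the payment is 29,000 × 0.0064583 / (1 − 1.0064583^−48) = $704.58.
Monthly savings = $718.23 − $704.58 = $13.65.
Break-even = $435.00 / $13.65 = 31.87 → 32 months.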